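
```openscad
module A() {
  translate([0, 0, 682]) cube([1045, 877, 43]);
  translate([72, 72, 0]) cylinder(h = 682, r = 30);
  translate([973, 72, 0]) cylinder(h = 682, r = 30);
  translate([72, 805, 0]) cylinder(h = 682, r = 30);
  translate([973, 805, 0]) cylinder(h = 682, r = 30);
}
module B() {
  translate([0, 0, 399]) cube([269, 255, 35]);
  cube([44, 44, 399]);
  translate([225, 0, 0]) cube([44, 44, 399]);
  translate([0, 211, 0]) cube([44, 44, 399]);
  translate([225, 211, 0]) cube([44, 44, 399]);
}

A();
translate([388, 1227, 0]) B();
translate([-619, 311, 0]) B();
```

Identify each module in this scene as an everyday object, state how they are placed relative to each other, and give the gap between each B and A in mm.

Each stool's nearest face is 350 mm from the table's bounding box.

A is a table. B is a stool. Two stools sit around the table at the +y, −x sides. The gap between each stool and the table is 350 mm.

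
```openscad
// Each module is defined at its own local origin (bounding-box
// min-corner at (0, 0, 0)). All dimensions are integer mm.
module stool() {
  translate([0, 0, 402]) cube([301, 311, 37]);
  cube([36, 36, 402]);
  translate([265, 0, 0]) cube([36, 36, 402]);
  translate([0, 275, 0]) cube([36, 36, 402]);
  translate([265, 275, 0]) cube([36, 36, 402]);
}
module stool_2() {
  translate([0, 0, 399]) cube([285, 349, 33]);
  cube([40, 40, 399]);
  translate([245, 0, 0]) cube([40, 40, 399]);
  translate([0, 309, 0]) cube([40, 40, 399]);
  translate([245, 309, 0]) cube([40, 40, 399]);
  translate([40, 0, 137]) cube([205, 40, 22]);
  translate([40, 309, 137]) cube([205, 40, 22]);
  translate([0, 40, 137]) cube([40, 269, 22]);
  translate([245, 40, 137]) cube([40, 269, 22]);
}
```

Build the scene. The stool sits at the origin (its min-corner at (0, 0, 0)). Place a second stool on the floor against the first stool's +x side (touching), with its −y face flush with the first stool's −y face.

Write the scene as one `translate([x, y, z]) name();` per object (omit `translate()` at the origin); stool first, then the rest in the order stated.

stool();
translate([301, 0, 0]) stool_2();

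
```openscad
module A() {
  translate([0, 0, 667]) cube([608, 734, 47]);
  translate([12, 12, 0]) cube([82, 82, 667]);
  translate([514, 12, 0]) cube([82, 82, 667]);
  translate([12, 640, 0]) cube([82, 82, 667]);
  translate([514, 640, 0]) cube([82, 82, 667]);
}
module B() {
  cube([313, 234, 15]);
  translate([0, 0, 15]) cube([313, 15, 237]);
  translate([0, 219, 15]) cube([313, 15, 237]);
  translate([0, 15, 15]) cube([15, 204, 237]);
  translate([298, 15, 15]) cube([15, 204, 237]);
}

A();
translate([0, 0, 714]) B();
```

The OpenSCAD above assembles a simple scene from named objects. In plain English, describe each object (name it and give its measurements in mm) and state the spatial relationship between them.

A is a table: top 608 mm (x) × 734 mm (y), 47 mm thick, upper face at z = 714 mm, on four 82×82 mm square legs, each inset 12 mm from the nearest pair of top edges, running from z = 0 to the bottom of the top.

B is an open storage box with external size 313×234×252 mm and wall thickness 15 mm (the base is also 15 mm thick). The base covers the whole footprint; the four walls stand on the base, with the y-facing walls full-width and the x-facing walls fitting between their inner faces.

The open box is on top of the table.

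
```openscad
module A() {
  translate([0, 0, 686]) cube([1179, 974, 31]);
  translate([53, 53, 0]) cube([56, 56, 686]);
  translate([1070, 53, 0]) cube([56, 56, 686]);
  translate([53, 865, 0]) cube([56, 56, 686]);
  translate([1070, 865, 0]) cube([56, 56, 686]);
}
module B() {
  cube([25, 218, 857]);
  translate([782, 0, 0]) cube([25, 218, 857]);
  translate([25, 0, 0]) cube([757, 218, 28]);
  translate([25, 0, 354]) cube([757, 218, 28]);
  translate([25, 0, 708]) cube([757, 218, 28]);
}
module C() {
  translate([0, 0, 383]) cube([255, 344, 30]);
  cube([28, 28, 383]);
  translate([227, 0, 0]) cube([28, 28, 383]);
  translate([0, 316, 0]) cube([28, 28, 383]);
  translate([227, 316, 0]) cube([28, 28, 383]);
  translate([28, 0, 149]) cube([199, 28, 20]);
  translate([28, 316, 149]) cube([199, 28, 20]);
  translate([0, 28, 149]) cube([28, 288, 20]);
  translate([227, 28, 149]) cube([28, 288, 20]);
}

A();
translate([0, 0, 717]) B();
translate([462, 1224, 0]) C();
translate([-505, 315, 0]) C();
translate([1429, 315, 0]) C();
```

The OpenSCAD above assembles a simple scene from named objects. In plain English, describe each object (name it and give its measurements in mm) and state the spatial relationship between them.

A is a table with a 1179×974 mm rectangular top, 31 mm thick, top surface at z = 717 mm, supported by four 56×56 mm square legs, each inset 53 mm from the nearest pair of top edges, running from the floor.

B is a bookshelf 807 mm wide overall, 218 mm deep and 857 mm tall. The two sides are 25 mm thick vertical panels. 3 horizontal shelves of 28 mm thickness span between the inner faces of the sides; the lowest shelf sits on the floor and shelves are stacked with a clear vertical gap of 326 mm between each pair.

C is a four-legged stool. The seat is 255×344 mm, 30 mm thick, top at z = 413 mm. It stands on four square legs, each 28×28 mm in cross-section, from z = 0 to the seat underside, each flush with a corner of the seat. Four stretchers, 28 mm wide and 20 mm tall, connect adjacent legs with their undersides at z = 149 mm, each running between the inner faces of the legs it joins and aligned with the legs' outer faces on the other axis.

The bookshelf is on top of the table. Three stools sit around the table at the +y, −x, +x sides.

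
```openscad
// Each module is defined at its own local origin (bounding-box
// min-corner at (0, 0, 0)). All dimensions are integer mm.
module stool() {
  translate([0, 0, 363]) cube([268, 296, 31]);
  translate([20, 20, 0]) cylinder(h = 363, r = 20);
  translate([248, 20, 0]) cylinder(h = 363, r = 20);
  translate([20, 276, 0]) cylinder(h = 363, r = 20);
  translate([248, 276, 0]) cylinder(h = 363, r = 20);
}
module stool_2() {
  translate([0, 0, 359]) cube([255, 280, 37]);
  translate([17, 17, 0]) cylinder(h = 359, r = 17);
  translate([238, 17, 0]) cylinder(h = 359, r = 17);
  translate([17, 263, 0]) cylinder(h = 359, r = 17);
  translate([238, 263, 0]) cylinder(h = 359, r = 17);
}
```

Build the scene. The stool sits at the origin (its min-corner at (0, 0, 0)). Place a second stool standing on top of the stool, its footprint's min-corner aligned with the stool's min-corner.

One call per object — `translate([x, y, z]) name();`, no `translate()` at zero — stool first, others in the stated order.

stool();
translate([0, 0, 394]) stool_2();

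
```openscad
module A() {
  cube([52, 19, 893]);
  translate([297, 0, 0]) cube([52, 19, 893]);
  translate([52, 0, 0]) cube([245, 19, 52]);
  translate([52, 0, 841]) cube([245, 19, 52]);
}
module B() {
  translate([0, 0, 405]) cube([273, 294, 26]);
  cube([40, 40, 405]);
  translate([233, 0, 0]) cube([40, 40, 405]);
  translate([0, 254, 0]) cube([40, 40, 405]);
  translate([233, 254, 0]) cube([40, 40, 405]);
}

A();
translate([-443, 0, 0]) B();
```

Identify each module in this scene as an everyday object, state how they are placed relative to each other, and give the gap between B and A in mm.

A is a picture frame. B is a stool. The stool is on the floor beside the picture frame on its −x side. The gap between the stool and the picture frame is 170 mm.

The stool's nearest face is 170 mm from the picture frame's −x face.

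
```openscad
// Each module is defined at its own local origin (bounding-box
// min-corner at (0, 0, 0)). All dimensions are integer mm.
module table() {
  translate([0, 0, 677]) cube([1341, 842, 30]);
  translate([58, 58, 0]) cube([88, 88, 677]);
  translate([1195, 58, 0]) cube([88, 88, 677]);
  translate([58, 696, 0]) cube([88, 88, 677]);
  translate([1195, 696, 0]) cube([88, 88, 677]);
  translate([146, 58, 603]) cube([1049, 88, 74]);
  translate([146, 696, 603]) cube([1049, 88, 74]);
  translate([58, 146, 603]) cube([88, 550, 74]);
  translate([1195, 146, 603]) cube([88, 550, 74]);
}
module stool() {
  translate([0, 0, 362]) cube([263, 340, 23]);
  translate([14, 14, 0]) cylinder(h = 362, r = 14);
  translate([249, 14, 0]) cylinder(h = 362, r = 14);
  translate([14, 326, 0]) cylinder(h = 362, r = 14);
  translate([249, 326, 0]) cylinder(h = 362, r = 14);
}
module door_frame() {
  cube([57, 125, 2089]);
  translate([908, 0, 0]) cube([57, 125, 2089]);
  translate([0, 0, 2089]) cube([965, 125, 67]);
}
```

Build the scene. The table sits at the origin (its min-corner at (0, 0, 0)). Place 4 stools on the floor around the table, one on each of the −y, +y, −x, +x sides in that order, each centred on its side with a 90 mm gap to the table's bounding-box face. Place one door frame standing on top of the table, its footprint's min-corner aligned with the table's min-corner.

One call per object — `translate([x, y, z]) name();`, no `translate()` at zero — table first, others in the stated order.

table();
translate([539, -430, 0]) stool();
translate([539, 932, 0]) stool();
translate([-353, 251, 0]) stool();
translate([1431, 251, 0]) stool();
translate([0, 0, 707]) door_frame();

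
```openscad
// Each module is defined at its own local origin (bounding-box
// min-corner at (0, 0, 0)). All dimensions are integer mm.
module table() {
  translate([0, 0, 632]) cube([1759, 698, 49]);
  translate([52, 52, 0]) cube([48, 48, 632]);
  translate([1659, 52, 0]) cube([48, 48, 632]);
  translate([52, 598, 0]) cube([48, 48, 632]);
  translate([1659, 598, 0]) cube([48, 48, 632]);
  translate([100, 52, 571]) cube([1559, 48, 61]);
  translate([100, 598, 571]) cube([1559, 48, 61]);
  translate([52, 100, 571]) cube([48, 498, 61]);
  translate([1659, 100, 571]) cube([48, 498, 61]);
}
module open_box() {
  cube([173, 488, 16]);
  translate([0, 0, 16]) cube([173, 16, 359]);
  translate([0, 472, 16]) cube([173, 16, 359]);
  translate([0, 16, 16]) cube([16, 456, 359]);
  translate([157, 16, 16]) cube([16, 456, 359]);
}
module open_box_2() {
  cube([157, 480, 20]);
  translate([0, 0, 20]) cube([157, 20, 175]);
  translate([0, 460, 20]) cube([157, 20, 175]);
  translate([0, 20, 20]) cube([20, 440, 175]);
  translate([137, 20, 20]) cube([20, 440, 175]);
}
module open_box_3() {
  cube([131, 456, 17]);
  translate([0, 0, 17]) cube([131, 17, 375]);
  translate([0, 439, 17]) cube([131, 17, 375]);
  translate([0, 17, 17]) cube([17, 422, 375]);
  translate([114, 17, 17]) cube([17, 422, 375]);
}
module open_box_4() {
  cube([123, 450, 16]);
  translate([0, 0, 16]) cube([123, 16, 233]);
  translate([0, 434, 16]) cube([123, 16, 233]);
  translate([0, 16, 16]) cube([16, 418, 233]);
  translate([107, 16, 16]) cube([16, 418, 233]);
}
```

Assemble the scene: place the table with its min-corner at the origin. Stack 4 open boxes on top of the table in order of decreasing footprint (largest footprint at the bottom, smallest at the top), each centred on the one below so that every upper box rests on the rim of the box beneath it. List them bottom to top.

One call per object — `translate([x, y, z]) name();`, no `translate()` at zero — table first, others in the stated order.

table();
translate([793, 105, 681]) open_box();
translate([801, 109, 1056]) open_box_2();
translate([814, 121, 1251]) open_box_3();
translate([818, 124, 1643]) open_box_4();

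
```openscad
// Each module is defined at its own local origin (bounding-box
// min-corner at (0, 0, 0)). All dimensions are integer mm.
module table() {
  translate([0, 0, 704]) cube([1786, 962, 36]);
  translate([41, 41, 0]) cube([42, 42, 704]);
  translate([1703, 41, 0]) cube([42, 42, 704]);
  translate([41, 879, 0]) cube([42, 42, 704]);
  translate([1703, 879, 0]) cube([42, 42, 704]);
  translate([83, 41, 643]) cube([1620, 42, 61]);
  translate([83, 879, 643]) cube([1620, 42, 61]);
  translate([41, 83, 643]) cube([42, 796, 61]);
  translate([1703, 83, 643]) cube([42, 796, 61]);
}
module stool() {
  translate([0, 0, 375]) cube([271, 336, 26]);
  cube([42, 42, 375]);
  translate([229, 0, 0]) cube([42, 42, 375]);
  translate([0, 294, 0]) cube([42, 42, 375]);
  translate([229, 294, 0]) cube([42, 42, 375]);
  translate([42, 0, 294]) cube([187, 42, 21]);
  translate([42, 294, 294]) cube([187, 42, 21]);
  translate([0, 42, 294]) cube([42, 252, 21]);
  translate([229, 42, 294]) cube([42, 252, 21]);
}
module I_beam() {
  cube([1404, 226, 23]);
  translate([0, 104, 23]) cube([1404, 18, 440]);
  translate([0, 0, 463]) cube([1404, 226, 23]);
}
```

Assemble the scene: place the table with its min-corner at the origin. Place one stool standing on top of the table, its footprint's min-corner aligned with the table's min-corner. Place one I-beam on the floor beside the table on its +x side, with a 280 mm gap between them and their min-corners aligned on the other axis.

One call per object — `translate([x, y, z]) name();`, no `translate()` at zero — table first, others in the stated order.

table();
translate([0, 0, 740]) stool();
translate([2066, 0, 0]) I_beam();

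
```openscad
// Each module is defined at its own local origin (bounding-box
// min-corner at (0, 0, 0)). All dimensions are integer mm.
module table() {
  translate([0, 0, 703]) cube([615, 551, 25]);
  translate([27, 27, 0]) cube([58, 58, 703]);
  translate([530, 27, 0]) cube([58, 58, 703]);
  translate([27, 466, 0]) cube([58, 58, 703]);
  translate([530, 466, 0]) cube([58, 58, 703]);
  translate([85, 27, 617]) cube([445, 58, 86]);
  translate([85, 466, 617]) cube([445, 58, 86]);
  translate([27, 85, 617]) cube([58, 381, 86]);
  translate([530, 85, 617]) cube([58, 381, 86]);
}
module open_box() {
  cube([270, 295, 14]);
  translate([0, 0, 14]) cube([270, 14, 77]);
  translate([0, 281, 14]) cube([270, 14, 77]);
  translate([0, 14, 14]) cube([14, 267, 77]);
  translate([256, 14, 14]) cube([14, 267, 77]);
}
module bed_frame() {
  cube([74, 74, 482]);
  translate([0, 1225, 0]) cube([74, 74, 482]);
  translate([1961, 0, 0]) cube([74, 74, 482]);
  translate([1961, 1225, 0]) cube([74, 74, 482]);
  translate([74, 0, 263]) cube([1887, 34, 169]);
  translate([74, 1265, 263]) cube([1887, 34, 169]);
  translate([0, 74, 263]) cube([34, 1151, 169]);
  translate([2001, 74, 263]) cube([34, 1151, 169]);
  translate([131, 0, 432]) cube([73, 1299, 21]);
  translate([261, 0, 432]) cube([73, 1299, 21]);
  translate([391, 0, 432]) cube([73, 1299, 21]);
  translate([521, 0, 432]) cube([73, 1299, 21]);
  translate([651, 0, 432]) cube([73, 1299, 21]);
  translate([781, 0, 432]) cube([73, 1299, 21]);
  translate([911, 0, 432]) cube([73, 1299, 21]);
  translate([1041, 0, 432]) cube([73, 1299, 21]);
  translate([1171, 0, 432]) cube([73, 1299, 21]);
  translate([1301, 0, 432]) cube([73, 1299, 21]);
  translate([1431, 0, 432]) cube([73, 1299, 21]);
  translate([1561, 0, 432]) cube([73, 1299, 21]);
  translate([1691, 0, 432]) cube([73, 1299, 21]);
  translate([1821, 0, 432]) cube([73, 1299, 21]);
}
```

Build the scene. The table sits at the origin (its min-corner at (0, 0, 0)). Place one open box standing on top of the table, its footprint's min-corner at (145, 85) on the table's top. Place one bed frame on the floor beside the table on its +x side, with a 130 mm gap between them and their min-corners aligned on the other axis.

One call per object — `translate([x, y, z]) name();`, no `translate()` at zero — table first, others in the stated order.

table();
translate([145, 85, 728]) open_box();
translate([745, 0, 0]) bed_frame();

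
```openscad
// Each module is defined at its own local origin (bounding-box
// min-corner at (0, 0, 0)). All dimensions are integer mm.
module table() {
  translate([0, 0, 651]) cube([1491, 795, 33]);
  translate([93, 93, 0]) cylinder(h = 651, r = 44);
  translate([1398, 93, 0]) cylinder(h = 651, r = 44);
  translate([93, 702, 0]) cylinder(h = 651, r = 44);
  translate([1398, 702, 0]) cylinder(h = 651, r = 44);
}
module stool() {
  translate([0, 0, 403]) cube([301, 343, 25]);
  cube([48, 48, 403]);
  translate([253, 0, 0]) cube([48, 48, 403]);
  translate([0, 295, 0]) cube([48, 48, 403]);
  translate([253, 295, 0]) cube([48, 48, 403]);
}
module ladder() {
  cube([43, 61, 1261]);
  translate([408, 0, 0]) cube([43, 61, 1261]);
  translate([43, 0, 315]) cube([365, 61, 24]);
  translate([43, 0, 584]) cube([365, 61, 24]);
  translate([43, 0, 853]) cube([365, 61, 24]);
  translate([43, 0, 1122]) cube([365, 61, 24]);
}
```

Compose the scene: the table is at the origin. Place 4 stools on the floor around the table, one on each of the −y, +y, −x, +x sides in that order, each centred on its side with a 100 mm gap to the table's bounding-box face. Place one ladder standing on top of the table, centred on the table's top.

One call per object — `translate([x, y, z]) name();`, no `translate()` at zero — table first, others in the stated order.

table();
translate([595, -443, 0]) stool();
translate([595, 895, 0]) stool();
translate([-401, 226, 0]) stool();
translate([1591, 226, 0]) stool();
translate([520, 367, 684]) ladder();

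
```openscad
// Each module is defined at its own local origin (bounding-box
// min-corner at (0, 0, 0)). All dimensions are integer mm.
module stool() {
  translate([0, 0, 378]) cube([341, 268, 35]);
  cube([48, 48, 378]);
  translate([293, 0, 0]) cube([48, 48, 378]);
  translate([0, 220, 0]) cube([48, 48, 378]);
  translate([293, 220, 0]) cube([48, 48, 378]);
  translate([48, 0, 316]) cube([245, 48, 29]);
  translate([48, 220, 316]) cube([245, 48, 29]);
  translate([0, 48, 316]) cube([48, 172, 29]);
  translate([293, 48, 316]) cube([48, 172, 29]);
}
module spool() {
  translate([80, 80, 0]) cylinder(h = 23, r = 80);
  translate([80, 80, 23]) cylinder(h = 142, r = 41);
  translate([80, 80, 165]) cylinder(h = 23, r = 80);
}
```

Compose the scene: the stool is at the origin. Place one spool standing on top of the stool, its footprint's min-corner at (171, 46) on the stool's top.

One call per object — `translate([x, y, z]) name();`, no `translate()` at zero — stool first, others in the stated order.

stool();
translate([171, 46, 413]) spool();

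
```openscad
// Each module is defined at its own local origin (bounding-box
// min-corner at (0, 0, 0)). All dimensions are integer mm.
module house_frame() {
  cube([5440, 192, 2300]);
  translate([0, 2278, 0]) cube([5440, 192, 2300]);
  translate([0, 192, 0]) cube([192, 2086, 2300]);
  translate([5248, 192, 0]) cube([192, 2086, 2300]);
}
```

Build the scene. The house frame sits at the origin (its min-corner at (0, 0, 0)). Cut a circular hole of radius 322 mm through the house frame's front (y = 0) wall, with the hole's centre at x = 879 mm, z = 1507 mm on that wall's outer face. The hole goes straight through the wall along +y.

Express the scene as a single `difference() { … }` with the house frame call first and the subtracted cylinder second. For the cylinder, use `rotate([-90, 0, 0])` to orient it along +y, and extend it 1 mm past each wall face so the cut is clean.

difference() {
  house_frame();
  translate([879, -1, 1507]) rotate([-90, 0, 0]) cylinder(h = 194, r = 322);
}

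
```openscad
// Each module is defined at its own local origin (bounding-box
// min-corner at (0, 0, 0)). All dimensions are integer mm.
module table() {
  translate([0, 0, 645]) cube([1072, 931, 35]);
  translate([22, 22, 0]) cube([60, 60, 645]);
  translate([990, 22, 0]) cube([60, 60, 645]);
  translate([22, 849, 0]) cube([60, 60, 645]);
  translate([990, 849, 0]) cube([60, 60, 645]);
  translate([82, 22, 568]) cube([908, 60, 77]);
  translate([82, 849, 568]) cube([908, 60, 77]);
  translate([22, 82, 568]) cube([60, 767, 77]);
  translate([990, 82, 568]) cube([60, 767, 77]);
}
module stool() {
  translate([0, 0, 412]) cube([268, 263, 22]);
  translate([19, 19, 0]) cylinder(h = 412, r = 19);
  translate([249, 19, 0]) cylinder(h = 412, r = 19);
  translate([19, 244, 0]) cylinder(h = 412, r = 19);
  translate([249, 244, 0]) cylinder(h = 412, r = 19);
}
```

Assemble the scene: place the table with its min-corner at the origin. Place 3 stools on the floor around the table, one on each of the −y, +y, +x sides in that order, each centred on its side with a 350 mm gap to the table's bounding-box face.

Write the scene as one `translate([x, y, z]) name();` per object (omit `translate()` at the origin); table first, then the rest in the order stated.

table();
translate([402, -613, 0]) stool();
translate([402, 1281, 0]) stool();
translate([1422, 334, 0]) stool();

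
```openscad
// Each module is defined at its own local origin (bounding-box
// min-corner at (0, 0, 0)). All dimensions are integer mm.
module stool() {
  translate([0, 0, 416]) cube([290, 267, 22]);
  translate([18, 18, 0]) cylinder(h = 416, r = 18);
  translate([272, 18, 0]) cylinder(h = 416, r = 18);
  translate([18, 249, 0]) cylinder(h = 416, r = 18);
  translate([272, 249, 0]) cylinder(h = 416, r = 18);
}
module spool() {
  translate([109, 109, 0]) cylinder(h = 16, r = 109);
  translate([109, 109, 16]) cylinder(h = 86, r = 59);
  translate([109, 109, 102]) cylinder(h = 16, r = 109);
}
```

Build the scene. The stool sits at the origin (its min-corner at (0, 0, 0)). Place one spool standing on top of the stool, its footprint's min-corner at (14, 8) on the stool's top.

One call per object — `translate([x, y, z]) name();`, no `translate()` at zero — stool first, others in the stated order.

stool();
translate([14, 8, 438]) spool();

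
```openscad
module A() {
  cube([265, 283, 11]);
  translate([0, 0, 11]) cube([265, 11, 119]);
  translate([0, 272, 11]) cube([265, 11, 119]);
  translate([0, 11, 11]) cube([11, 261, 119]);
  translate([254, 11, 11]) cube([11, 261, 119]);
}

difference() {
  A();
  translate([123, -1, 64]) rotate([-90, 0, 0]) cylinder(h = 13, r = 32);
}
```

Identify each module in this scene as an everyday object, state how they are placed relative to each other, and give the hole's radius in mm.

A is an open box. The open box has a circular hole through its front wall. The hole's radius is 32 mm.

The subtracted cylinder has r = 32 mm.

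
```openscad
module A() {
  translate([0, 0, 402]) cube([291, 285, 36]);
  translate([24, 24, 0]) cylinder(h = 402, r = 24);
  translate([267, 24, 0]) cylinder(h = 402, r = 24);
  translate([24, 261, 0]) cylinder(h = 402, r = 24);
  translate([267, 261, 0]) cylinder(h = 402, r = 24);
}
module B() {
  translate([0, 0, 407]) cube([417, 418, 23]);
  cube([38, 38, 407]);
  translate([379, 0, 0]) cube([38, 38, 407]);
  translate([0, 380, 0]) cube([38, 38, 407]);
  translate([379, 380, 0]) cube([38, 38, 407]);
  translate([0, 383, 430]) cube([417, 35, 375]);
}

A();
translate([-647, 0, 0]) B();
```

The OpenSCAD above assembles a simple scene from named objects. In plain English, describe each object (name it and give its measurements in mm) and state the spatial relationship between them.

A is a four-legged stool. The seat is a 291×285×36 mm slab whose top surface is at z = 438 mm; four round legs, each 48 mm in diameter, run from the floor (z = 0) to the underside of the seat, each leg's axis is inset half a diameter from the nearest pair of seat edges (so the leg's bounding box is flush with the corner).

B is a chair: 417×418 mm seat, 23 mm thick, top at z = 430 mm, on four 38 mm square corner legs flush with the seat edges. A 35 mm thick backrest slab spans the full seat width, extending 375 mm above the seat top, its back face flush with the seat's +y edge.

The chair is on the floor beside the stool on its −x side.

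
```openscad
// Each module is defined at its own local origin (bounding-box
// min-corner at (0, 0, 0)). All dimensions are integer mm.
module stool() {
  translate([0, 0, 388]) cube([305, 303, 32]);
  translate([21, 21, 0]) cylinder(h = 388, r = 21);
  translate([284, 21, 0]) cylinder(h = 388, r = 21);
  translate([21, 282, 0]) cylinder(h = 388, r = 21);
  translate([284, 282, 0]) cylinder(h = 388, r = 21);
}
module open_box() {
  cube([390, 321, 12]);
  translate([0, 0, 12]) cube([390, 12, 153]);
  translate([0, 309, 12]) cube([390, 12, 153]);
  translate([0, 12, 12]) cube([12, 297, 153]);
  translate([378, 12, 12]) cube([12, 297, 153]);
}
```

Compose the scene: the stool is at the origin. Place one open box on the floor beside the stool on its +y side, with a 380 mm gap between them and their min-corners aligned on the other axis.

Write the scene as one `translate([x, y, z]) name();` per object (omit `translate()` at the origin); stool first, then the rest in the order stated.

stool();
translate([0, 683, 0]) open_box();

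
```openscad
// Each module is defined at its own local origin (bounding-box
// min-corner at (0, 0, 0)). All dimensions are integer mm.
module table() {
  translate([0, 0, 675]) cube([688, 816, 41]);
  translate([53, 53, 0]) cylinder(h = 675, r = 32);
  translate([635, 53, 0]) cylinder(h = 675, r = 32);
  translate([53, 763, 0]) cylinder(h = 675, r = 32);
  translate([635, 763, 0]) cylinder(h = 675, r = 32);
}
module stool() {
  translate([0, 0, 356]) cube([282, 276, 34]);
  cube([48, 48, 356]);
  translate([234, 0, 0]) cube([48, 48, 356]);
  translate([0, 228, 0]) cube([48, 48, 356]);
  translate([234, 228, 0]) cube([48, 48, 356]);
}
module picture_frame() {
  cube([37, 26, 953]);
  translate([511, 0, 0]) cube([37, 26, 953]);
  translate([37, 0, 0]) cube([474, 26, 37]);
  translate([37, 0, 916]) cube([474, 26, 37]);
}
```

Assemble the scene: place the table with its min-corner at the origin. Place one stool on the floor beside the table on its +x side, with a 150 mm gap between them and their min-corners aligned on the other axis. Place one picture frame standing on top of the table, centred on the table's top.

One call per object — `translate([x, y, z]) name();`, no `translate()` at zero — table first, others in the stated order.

table();
translate([838, 0, 0]) stool();
translate([70, 395, 716]) picture_frame();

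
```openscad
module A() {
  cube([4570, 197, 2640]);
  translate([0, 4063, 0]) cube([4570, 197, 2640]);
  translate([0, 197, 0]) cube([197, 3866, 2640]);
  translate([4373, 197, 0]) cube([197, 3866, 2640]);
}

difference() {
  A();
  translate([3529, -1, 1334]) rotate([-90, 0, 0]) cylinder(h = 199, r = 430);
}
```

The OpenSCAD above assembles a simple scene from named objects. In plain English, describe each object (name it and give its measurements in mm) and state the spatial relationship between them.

A is the wall frame of a small rectangular building: four walls, each 2640 mm tall and 197 mm thick, enclosing a footprint 4570 mm (x) by 4260 mm (y) outside-to-outside, with no floor or roof. The front and back walls (the −y and +y sides) span the full width; the two side walls fit between them.

The house frame has a circular hole of radius 430 mm through its front wall, centred at (x = 3529, z = 1334).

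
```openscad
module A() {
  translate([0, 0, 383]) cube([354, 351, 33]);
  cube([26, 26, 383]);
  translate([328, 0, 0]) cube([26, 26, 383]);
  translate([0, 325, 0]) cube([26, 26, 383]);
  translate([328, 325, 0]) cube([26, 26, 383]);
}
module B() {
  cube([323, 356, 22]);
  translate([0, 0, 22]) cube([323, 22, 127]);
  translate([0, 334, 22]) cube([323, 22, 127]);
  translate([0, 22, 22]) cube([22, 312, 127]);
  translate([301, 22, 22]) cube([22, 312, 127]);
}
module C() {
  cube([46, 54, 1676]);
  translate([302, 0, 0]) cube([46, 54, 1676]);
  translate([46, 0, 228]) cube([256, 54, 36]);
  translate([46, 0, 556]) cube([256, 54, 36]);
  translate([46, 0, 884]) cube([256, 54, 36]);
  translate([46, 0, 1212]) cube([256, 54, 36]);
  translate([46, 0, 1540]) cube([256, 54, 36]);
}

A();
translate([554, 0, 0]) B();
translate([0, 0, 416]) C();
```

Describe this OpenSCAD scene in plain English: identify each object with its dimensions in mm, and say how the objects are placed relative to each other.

A is a simple wooden stool: a rectangular seat 354 mm (x) by 351 mm (y), 33 mm thick, top face at z = 416 mm, on four square legs, each 26×26 mm in cross-section. The legs rest on z = 0, each flush with a corner of the seat.

B is an open storage box with external size 323×356×149 mm and wall thickness 22 mm (the base is also 22 mm thick). The base covers the whole footprint; the four walls stand on the base, with the y-facing walls full-width and the x-facing walls fitting between their inner faces.

C is a straight ladder. Two 46×54 mm vertical rails, 1676 mm tall, stand 348 mm apart (outside-to-outside) with their front faces coplanar on the −y side. 5 rungs, each 54 mm deep and 36 mm tall, span between the inner faces of the rails, front faces flush with the rails. The lowest rung's underside is at z = 228 mm and rungs are spaced 328 mm apart (underside to underside).

The open box is on the floor beside the stool on its +x side. The ladder is on top of the stool.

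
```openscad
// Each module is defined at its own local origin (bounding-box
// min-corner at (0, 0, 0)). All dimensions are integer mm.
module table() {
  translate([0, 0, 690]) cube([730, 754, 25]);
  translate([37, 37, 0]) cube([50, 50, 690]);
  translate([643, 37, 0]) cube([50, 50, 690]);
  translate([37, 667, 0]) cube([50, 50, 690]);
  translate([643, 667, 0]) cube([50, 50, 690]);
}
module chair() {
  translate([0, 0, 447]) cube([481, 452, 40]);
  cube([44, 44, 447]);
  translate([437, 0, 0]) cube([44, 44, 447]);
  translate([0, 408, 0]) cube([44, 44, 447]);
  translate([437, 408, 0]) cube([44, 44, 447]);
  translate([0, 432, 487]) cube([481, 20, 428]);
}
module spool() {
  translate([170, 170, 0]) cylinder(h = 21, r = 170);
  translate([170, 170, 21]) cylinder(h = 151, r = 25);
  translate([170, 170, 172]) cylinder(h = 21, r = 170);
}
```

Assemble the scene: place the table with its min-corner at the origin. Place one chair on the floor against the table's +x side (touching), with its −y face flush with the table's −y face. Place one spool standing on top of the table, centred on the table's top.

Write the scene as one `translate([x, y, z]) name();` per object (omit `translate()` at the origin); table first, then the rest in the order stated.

table();
translate([730, 0, 0]) chair();
translate([195, 207, 715]) spool();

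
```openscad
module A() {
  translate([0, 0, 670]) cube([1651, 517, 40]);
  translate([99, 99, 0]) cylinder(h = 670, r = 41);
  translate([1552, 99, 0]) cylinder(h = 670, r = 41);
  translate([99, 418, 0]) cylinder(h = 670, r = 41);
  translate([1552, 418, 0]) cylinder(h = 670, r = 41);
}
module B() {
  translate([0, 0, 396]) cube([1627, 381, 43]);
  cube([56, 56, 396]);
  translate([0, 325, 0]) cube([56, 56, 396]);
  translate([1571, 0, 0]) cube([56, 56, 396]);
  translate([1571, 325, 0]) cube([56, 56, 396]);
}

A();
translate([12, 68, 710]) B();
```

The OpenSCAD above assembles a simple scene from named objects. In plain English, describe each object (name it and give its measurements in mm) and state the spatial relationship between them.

A is a table with a 1651×517 mm rectangular top, 40 mm thick, top surface at z = 710 mm, supported by four round legs of 82 mm diameter, each leg's bounding box inset 58 mm from the nearest pair of top edges, running from the floor.

B is a bench: a 1627×381 mm seat slab, 43 mm thick, top at z = 439 mm, on four 56×56 mm square legs flush with the seat corners and standing on z = 0.

The bench is on top of the table, centred.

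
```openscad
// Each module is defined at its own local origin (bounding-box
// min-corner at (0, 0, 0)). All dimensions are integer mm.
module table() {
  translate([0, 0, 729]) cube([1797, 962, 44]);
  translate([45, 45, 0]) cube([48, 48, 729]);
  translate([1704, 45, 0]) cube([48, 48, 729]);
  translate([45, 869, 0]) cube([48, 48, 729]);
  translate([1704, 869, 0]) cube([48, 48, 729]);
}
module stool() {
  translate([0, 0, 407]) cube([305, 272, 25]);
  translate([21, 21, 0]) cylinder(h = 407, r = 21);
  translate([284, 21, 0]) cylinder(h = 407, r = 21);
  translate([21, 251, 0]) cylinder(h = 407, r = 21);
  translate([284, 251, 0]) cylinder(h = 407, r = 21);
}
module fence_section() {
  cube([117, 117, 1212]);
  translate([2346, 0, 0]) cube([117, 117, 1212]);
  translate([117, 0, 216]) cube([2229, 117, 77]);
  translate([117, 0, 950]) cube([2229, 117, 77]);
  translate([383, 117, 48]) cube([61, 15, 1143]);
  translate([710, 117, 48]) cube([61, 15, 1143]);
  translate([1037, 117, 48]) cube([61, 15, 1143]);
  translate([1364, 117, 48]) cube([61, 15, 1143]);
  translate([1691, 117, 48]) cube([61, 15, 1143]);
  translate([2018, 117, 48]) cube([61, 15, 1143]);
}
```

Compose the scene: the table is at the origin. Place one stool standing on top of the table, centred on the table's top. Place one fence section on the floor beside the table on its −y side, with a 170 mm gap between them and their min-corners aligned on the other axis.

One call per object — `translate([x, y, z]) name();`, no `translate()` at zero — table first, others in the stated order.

table();
translate([746, 345, 773]) stool();
translate([0, -302, 0]) fence_section();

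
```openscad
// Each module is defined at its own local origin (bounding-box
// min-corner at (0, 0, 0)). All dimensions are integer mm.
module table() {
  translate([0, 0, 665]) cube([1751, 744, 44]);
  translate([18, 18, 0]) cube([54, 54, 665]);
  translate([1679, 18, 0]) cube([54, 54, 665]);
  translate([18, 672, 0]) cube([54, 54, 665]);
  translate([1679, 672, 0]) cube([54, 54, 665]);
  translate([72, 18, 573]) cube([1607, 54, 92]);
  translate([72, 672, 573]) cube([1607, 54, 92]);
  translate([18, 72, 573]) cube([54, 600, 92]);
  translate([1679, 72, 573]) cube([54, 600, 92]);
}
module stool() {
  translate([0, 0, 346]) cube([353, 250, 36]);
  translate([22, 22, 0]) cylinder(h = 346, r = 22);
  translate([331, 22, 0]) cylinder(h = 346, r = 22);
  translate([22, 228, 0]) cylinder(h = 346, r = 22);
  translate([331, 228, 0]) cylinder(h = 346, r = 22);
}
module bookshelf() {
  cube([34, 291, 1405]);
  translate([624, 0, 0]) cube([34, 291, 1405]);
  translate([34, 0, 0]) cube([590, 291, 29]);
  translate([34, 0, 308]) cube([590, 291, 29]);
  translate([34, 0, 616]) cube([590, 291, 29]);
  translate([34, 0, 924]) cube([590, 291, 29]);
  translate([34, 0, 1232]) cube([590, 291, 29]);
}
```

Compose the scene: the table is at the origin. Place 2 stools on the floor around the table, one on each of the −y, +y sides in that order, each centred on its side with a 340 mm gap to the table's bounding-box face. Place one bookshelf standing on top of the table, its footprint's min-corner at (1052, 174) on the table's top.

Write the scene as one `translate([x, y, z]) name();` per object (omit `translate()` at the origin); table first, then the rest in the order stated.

table();
translate([699, -590, 0]) stool();
translate([699, 1084, 0]) stool();
translate([1052, 174, 709]) bookshelf();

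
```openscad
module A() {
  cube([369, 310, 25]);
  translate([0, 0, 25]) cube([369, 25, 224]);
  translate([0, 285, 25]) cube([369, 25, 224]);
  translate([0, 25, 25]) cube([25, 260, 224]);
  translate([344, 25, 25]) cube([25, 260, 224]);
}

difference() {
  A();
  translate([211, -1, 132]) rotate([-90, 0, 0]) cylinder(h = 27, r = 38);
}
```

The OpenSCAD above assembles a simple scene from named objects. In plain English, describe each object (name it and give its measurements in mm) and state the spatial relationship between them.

A is an open storage box with external size 369×310×249 mm and wall thickness 25 mm (the base is also 25 mm thick). The base covers the whole footprint; the four walls stand on the base, with the y-facing walls full-width and the x-facing walls fitting between their inner faces.

The open box has a circular hole of radius 38 mm through its front wall, centred at (x = 211, z = 132).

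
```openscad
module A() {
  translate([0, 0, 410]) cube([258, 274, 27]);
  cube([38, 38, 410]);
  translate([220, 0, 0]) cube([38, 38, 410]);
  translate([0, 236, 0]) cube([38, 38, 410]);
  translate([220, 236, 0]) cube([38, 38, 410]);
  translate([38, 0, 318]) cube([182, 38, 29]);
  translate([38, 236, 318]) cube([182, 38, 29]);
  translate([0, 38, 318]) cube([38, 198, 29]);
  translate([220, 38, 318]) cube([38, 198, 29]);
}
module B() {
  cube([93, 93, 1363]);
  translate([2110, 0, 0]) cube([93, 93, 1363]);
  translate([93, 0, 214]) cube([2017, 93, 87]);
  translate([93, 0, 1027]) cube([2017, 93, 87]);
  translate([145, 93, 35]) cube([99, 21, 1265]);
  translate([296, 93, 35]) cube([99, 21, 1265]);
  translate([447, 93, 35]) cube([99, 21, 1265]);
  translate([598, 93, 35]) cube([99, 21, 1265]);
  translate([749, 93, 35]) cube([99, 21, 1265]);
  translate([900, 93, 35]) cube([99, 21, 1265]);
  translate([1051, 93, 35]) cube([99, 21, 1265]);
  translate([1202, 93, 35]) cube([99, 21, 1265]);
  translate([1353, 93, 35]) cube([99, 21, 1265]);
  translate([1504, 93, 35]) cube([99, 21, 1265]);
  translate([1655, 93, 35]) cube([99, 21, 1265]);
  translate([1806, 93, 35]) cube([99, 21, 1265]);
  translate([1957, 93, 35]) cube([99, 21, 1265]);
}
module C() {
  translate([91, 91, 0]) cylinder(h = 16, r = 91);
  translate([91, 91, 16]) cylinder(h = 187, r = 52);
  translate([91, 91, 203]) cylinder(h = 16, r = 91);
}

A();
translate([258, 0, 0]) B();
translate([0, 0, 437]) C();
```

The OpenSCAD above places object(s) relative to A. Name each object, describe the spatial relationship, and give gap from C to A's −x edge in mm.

The spool's min-x is at 0; the stool's min-x is 0; gap = 0 mm.

A is a stool. B is a fence section. C is a spool. The fence section is against the stool's +x side, with their −y faces flush. The spool is on top of the stool. The gap from the spool to the stool's −x edge is 0 mm.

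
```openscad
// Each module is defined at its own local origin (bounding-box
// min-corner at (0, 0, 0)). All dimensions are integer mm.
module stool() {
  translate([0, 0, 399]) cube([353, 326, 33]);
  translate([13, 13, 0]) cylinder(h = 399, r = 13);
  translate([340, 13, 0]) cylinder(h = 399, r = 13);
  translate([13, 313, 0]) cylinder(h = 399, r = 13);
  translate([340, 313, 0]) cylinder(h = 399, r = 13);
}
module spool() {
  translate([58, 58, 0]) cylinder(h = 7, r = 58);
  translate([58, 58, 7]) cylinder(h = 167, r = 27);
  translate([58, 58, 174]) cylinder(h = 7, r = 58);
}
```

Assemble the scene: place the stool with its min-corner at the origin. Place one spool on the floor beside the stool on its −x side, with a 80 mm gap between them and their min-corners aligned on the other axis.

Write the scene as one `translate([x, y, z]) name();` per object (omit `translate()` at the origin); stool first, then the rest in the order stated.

stool();
translate([-196, 0, 0]) spool();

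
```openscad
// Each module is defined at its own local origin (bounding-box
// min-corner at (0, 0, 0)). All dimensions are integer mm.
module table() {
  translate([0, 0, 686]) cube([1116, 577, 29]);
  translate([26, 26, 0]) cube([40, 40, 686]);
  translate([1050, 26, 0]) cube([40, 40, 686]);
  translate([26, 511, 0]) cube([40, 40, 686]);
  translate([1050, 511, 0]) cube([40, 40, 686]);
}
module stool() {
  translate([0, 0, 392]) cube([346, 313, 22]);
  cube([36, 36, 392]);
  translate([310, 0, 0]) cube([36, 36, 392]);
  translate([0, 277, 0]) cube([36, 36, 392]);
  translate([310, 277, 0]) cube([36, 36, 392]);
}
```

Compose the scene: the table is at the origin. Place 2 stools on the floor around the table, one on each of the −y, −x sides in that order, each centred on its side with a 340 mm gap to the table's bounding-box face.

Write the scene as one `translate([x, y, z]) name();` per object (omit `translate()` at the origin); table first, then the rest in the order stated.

table();
translate([385, -653, 0]) stool();
translate([-686, 132, 0]) stool();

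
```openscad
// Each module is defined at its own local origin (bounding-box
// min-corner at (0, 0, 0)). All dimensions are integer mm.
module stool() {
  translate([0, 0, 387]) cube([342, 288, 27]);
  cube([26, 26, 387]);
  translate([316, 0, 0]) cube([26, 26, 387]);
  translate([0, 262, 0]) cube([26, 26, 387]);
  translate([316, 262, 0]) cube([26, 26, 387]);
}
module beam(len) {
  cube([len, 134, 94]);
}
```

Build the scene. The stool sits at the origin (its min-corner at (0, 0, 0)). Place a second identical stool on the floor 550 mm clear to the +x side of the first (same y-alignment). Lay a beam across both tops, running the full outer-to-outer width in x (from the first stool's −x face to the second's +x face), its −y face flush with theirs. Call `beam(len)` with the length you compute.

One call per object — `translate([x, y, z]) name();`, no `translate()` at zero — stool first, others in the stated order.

stool();
translate([892, 0, 0]) stool();
translate([0, 0, 414]) beam(1234);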